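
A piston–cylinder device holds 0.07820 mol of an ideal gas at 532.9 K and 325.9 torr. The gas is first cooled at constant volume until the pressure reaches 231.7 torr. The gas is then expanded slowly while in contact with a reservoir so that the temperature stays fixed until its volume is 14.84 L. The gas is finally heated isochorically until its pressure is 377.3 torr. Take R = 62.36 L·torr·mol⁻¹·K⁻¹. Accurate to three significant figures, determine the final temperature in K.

From PV = nRT: V₁ = nRT₁/P₁ = 7.974 L.
Isochoric, so P/T is constant: V₂ = V₁; T₂ = T₁·(P₂/P₁) = 378.9 K.
T constant ⇒ Boyle's law P V = const: T₃ = T₂; P₃ = P₂·(V₂/V₃) = 124.5 torr.
Isochoric, so P/T is constant: V₄ = V₃; T₄ = T₃·(P₄/P₃) = 1148 K.

T₄ ≈ 1.15e+03 K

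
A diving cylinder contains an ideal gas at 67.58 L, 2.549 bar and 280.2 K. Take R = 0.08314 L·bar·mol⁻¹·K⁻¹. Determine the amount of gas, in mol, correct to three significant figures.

n ≈ 7.39 mol

PV = nRT ⇒ n = PV/(RT) = (2.549 × 67.58) / (0.08314 × 280.2)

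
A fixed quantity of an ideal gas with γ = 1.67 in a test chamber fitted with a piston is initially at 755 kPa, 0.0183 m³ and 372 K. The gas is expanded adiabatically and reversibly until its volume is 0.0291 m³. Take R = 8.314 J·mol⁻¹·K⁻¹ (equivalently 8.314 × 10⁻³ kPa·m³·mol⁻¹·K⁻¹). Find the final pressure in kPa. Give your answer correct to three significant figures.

Reversible adiabatic, γ = 1.67: T₂ = T₁·(V₁/V₂)^(γ−1) = 272.6 K; P₂ = P₁·(V₁/V₂)^γ = 348.0 kPa.

P₂ ≈ 348 kPa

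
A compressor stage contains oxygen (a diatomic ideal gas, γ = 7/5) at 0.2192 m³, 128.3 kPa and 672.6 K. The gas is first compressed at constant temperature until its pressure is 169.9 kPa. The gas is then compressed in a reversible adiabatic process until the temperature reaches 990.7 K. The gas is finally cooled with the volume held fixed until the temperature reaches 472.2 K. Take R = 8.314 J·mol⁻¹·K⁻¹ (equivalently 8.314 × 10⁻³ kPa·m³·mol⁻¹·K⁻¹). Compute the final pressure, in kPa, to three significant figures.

Isothermal, so P V is constant: T₂ = T₁; V₂ = V₁·(P₁/P₂) = 0.1655 m³.
Reversible adiabatic, γ = 7/5: P₃ = P₂·(T₃/T₂)^(γ/(γ−1)) = 658.9 kPa; V₃ = V₂·(T₂/T₃)^(1/(γ−1)) = 0.06287 m³.
Isochoric, so P/T is constant: V₄ = V₃; P₄ = P₃·(T₄/T₃) = 314.1 kPa.

P₄ ≈ 314 kPa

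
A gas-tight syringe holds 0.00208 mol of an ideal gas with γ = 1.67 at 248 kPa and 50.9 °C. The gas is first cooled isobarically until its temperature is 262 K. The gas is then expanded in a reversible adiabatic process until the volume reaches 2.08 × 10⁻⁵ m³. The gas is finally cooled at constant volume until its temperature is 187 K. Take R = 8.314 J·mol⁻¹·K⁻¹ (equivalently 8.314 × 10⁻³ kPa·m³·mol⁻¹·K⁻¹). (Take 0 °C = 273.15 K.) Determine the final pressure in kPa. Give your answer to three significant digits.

P₄ ≈ 155 kPa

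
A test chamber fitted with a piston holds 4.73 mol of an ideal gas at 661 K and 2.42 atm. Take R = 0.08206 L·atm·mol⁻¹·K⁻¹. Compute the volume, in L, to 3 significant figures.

PV = nRT ⇒ V = nRT/P = (4.73 × 0.08206 × 661) / 2.42

V ≈ 106 L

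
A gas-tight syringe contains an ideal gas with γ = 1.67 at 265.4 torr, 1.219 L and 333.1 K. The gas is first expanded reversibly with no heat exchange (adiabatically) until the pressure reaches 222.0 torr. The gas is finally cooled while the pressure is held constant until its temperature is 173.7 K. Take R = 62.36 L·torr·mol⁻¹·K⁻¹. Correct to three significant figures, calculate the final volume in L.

V₃ ≈ 0.760 L

Reversible adiabatic, γ = 1.67: T₂ = T₁·(P₂/P₁)^((γ−1)/γ) = 310.1 K; V₂ = V₁·(P₁/P₂)^(1/γ) = 1.357 L.
Isobaric, so V/T is constant: P₃ = P₂; V₃ = V₂·(T₃/T₂) = 0.7599 L.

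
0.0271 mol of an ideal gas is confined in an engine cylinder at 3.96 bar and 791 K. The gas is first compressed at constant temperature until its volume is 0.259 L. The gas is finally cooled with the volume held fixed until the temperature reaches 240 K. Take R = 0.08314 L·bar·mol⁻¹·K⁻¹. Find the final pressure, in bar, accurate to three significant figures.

P₃ ≈ 2.09 bar

From PV = nRT: V₁ = nRT₁/P₁ = 0.4500 L.
T constant ⇒ Boyle's law P V = const: T₂ = T₁; P₂ = P₁·(V₁/V₂) = 6.881 bar.
Isochoric, so P/T is constant: V₃ = V₂; P₃ = P₂·(T₃/T₂) = 2.088 bar.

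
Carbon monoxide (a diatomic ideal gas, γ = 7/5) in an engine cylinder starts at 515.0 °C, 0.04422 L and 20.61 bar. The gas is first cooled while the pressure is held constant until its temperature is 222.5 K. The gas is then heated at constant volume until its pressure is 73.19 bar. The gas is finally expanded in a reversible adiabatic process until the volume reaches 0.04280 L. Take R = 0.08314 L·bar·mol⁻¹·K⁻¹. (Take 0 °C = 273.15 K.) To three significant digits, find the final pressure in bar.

P₄ ≈ 13.0 bar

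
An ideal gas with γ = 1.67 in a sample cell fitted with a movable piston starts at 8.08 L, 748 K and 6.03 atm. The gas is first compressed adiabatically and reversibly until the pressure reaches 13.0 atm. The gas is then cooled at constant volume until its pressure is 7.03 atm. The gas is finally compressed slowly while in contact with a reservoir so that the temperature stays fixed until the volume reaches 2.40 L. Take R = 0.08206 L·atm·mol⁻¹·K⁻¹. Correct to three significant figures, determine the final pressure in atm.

P₄ ≈ 14.9 atm

Reversible adiabatic, γ = 1.67: T₂ = T₁·(P₂/P₁)^((γ−1)/γ) = 1018 K; V₂ = V₁·(P₁/P₂)^(1/γ) = 5.101 L.
V constant ⇒ P ∝ T: V₃ = V₂; T₃ = T₂·(P₃/P₂) = 550.5 K.
T constant ⇒ Boyle's law P V = const: T₄ = T₃; P₄ = P₃·(V₃/V₄) = 14.94 atm.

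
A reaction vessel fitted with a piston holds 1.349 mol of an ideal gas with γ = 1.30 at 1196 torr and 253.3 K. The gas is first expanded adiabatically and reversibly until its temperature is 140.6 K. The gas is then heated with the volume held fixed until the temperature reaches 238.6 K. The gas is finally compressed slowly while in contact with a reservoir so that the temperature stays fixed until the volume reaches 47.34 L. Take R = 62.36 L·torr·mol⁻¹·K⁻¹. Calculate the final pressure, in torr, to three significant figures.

From PV = nRT: V₁ = nRT₁/P₁ = 17.82 L.
Reversible adiabatic, γ = 1.30: P₂ = P₁·(T₂/T₁)^(γ/(γ−1)) = 93.31 torr; V₂ = V₁·(T₁/T₂)^(1/(γ−1)) = 126.8 L.
Isochoric, so P/T is constant: V₃ = V₂; P₃ = P₂·(T₃/T₂) = 158.3 torr.
T constant ⇒ Boyle's law P V = const: T₄ = T₃; P₄ = P₃·(V₃/V₄) = 424.0 torr.

P₄ ≈ 424 torr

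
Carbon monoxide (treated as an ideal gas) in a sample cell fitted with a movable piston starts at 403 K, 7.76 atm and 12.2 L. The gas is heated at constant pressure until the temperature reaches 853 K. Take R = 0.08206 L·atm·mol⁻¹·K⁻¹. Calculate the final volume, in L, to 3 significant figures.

V₂ ≈ 25.8 L

Isobaric, so V/T is constant: P₂ = P₁; V₂ = V₁·(T₂/T₁) = 25.82 L.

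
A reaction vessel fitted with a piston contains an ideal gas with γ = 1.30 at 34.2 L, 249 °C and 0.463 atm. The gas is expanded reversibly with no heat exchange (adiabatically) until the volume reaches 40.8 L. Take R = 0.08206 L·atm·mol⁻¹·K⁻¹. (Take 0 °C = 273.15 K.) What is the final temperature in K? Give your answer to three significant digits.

Convert: T₁ = 522.1 K.
Adiabatic (γ = 1.30), T V^(γ−1) and P V^γ constant: T₂ = T₁·(V₁/V₂)^(γ−1) = 495.2 K; P₂ = P₁·(V₁/V₂)^γ = 0.3681 atm.

T₂ ≈ 495 K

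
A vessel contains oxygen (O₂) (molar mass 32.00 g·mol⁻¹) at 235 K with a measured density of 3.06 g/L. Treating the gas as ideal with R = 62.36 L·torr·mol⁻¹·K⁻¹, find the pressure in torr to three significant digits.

ρ = PM/(RT) ⇒ P = ρRT/M = (3.06 × 62.36 × 235.0) / 32.00

P ≈ 1.40e+03 torr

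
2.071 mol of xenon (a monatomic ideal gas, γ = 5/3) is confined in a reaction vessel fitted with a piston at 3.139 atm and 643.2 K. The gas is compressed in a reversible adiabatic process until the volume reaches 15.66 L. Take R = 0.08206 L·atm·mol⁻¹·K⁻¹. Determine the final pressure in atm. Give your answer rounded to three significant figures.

From PV = nRT: V₁ = nRT₁/P₁ = 34.82 L.
Adiabatic (γ = 5/3), T V^(γ−1) and P V^γ constant: T₂ = T₁·(V₁/V₂)^(γ−1) = 1096 K; P₂ = P₁·(V₁/V₂)^γ = 11.89 atm.

P₂ ≈ 11.9 atm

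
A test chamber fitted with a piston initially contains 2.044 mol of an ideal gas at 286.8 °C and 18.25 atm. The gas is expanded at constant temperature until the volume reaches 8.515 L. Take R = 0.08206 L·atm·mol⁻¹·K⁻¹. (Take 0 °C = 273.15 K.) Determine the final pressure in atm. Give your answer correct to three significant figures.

P₂ ≈ 11.0 atm

Convert: T₁ = 560.0 K.
From PV = nRT: V₁ = nRT₁/P₁ = 5.146 L.
Isothermal, so P V is constant: T₂ = T₁; P₂ = P₁·(V₁/V₂) = 11.03 atm.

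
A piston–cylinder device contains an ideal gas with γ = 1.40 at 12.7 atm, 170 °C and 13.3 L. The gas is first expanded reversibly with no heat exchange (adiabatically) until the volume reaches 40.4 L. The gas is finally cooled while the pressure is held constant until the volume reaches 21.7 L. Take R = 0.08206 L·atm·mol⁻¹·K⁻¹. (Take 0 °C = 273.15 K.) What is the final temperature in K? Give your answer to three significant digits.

Convert: T₁ = 443.1 K.
Reversible adiabatic, γ = 1.40: T₂ = T₁·(V₁/V₂)^(γ−1) = 284.1 K; P₂ = P₁·(V₁/V₂)^γ = 2.681 atm.
Isobaric, so V/T is constant: P₃ = P₂; T₃ = T₂·(V₃/V₂) = 152.6 K.

T₃ ≈ 153 K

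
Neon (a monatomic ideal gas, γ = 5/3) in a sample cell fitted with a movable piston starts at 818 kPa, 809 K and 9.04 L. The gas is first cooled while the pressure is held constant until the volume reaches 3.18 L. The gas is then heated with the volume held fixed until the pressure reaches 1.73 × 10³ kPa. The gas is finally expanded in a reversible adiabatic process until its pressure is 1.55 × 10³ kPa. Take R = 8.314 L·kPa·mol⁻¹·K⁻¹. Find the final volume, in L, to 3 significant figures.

Isobaric, so V/T is constant: P₂ = P₁; T₂ = T₁·(V₂/V₁) = 284.6 K.
V constant ⇒ P ∝ T: V₃ = V₂; T₃ = T₂·(P₃/P₂) = 601.9 K.
Adiabatic (γ = 5/3), T V^(γ−1) and P V^γ constant: T₄ = T₃·(P₄/P₃)^((γ−1)/γ) = 576.0 K; V₄ = V₃·(P₃/P₄)^(1/γ) = 3.397 L.

V₄ ≈ 3.40 L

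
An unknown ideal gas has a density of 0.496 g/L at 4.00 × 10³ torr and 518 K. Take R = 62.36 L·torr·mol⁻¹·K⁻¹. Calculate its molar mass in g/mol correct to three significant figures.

ρ = PM/(RT) ⇒ M = ρRT/P = (0.496 × 62.36 × 518.0) / 4.00e+03

M ≈ 4.01 g/mol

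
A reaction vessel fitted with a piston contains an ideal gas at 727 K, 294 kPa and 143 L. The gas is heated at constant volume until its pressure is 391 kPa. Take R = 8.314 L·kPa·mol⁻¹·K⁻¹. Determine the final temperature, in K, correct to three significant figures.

V constant ⇒ P ∝ T: V₂ = V₁; T₂ = T₁·(P₂/P₁) = 966.9 K.

T₂ ≈ 967 K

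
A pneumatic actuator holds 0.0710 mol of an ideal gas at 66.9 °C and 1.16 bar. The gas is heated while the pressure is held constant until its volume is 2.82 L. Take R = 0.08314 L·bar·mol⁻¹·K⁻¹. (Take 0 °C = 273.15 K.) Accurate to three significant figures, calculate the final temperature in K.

T₂ ≈ 554 K

Convert: T₁ = 340.0 K.
From PV = nRT: V₁ = nRT₁/P₁ = 1.730 L.
P constant ⇒ V ∝ T: P₂ = P₁; T₂ = T₁·(V₂/V₁) = 554.2 K.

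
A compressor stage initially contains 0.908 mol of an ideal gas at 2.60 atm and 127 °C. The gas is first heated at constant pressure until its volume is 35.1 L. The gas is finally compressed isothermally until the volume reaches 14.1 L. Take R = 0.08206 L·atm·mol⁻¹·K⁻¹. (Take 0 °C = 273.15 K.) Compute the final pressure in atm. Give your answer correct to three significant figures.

Convert: T₁ = 400.1 K.
From PV = nRT: V₁ = nRT₁/P₁ = 11.47 L.
P constant ⇒ V ∝ T: P₂ = P₁; T₂ = T₁·(V₂/V₁) = 1225 K.
T constant ⇒ Boyle's law P V = const: T₃ = T₂; P₃ = P₂·(V₂/V₃) = 6.472 atm.

P₃ ≈ 6.47 atm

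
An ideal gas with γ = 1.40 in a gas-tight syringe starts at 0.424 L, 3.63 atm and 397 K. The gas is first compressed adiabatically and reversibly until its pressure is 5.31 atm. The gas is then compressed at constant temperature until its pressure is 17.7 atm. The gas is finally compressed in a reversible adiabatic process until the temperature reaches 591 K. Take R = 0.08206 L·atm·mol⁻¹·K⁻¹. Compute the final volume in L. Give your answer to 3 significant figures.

V₄ ≈ 0.0470 L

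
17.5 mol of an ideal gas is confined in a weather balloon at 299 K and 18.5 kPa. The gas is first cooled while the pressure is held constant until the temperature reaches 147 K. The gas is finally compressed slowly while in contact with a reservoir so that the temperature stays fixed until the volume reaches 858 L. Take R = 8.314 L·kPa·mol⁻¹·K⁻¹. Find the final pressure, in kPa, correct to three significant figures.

P₃ ≈ 24.9 kPa

From PV = nRT: V₁ = nRT₁/P₁ = 2352 L.
P constant ⇒ V ∝ T: P₂ = P₁; V₂ = V₁·(T₂/T₁) = 1156 L.
Isothermal, so P V is constant: T₃ = T₂; P₃ = P₂·(V₂/V₃) = 24.93 kPa.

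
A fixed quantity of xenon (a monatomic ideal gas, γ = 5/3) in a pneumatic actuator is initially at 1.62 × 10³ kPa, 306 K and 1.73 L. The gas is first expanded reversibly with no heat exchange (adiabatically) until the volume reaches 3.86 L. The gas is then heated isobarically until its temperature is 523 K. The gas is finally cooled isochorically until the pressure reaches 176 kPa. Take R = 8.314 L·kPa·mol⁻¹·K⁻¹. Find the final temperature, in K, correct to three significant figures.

T₄ ≈ 216 K

Reversible adiabatic, γ = 5/3: T₂ = T₁·(V₁/V₂)^(γ−1) = 179.2 K; P₂ = P₁·(V₁/V₂)^γ = 425.2 kPa.
P constant ⇒ V ∝ T: P₃ = P₂; V₃ = V₂·(T₃/T₂) = 11.26 L.
V constant ⇒ P ∝ T: V₄ = V₃; T₄ = T₃·(P₄/P₃) = 216.5 K.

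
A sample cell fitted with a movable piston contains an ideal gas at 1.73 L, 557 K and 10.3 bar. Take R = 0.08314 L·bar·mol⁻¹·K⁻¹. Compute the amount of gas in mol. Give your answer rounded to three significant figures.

n ≈ 0.385 mol

PV = nRT ⇒ n = PV/(RT) = (10.3 × 1.73) / (0.08314 × 557)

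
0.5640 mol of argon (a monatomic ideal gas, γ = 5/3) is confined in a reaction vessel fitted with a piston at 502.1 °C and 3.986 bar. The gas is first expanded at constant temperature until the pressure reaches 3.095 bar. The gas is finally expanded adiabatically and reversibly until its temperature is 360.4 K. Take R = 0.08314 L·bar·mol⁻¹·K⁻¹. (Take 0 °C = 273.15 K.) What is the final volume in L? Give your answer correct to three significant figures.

V₃ ≈ 37.1 L

Convert: T₁ = 775.2 K.
From PV = nRT: V₁ = nRT₁/P₁ = 9.120 L.
T constant ⇒ Boyle's law P V = const: T₂ = T₁; V₂ = V₁·(P₁/P₂) = 11.75 L.
Reversible adiabatic, γ = 5/3: P₃ = P₂·(T₃/T₂)^(γ/(γ−1)) = 0.4561 bar; V₃ = V₂·(T₂/T₃)^(1/(γ−1)) = 37.06 L.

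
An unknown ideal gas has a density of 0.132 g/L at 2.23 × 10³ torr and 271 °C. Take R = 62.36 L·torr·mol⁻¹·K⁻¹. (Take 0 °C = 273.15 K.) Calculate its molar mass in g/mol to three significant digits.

ρ = PM/(RT) ⇒ M = ρRT/P = (0.132 × 62.36 × 544.1) / 2.23e+03

M ≈ 2.01 g/mol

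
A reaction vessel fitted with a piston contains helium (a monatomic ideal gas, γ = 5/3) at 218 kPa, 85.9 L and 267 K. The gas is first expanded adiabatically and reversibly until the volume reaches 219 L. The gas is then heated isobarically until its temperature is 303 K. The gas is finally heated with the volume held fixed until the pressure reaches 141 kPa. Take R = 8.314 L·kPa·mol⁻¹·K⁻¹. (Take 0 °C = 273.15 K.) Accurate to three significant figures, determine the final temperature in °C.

Adiabatic (γ = 5/3), T V^(γ−1) and P V^γ constant: T₂ = T₁·(V₁/V₂)^(γ−1) = 143.1 K; P₂ = P₁·(V₁/V₂)^γ = 45.82 kPa.
P constant ⇒ V ∝ T: P₃ = P₂; V₃ = V₂·(T₃/T₂) = 463.8 L.
V constant ⇒ P ∝ T: V₄ = V₃; T₄ = T₃·(P₄/P₃) = 932.4 K.

T₄ ≈ 659 °C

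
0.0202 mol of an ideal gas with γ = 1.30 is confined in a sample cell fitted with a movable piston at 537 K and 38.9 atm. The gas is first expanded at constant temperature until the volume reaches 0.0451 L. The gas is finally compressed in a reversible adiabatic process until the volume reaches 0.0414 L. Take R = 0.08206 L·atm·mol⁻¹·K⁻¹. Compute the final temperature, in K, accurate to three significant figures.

From PV = nRT: V₁ = nRT₁/P₁ = 0.02288 L.
Isothermal, so P V is constant: T₂ = T₁; P₂ = P₁·(V₁/V₂) = 19.74 atm.
Adiabatic (γ = 1.30), T V^(γ−1) and P V^γ constant: T₃ = T₂·(V₂/V₃)^(γ−1) = 551.0 K; P₃ = P₂·(V₂/V₃)^γ = 22.06 atm.

T₃ ≈ 551 K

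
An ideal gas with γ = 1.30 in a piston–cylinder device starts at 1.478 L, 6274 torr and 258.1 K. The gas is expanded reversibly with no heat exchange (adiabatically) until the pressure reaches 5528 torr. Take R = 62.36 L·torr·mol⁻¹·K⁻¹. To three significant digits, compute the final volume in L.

Reversible adiabatic, γ = 1.30: T₂ = T₁·(P₂/P₁)^((γ−1)/γ) = 250.7 K; V₂ = V₁·(P₁/P₂)^(1/γ) = 1.629 L.

V₂ ≈ 1.63 L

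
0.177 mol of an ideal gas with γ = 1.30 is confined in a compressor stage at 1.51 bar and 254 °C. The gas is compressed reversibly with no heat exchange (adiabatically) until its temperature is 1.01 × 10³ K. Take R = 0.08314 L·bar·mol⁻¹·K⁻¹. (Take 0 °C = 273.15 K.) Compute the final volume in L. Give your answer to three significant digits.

V₂ ≈ 0.588 L

Convert: T₁ = 527.1 K.
From PV = nRT: V₁ = nRT₁/P₁ = 5.137 L.
Adiabatic (γ = 1.30), T V^(γ−1) and P V^γ constant: P₂ = P₁·(T₂/T₁)^(γ/(γ−1)) = 25.27 bar; V₂ = V₁·(T₁/T₂)^(1/(γ−1)) = 0.5881 L.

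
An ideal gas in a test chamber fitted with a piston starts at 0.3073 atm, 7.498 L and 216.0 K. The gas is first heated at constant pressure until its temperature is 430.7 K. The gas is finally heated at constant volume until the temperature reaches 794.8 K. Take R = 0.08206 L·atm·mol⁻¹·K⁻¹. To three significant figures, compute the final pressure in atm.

P₃ ≈ 0.567 atm

P constant ⇒ V ∝ T: P₂ = P₁; V₂ = V₁·(T₂/T₁) = 14.95 L.
Isochoric, so P/T is constant: V₃ = V₂; P₃ = P₂·(T₃/T₂) = 0.5671 atm.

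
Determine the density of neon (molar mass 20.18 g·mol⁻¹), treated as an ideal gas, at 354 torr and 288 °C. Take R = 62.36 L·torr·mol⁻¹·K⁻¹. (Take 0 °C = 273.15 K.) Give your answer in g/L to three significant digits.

ρ = PM/(RT) = (354 × 20.18) / (62.36 × 561.1)

ρ ≈ 0.204 g/L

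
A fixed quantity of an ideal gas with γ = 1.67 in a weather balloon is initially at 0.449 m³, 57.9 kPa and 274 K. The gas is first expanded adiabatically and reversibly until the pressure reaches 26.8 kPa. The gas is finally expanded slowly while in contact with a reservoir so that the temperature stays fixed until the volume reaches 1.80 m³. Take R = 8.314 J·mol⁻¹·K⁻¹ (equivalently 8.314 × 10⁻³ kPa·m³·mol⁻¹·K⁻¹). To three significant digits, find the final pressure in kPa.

P₃ ≈ 10.6 kPa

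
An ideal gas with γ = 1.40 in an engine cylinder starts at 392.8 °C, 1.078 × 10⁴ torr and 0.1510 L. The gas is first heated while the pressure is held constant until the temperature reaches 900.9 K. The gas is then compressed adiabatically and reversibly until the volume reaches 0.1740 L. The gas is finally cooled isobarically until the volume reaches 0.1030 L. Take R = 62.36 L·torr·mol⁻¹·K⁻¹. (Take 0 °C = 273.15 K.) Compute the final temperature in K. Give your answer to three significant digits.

Convert: T₁ = 666.0 K.
Isobaric, so V/T is constant: P₂ = P₁; V₂ = V₁·(T₂/T₁) = 0.2043 L.
Adiabatic (γ = 1.40), T V^(γ−1) and P V^γ constant: T₃ = T₂·(V₂/V₃)^(γ−1) = 960.6 K; P₃ = P₂·(V₂/V₃)^γ = 1.349e+04 torr.
P constant ⇒ V ∝ T: P₄ = P₃; T₄ = T₃·(V₄/V₃) = 568.6 K.

T₄ ≈ 569 K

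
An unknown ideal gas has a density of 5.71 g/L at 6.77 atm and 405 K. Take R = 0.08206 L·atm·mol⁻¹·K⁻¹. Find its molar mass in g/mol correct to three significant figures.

M ≈ 28.0 g/mol

ρ = PM/(RT) ⇒ M = ρRT/P = (5.71 × 0.08206 × 405.0) / 6.77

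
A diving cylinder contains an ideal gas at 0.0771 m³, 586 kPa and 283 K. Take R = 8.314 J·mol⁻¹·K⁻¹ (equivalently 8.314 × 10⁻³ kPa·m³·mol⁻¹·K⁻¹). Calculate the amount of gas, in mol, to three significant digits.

n ≈ 19.2 mol

PV = nRT ⇒ n = PV/(RT) = (586 × 0.0771) / (8.314 × 10⁻³ × 283)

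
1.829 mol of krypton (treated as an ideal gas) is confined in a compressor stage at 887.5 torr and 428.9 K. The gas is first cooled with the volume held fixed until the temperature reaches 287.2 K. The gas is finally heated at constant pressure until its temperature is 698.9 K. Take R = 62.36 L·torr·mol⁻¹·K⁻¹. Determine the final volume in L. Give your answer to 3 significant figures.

From PV = nRT: V₁ = nRT₁/P₁ = 55.12 L.
V constant ⇒ P ∝ T: V₂ = V₁; P₂ = P₁·(T₂/T₁) = 594.3 torr.
P constant ⇒ V ∝ T: P₃ = P₂; V₃ = V₂·(T₃/T₂) = 134.1 L.

V₃ ≈ 134 L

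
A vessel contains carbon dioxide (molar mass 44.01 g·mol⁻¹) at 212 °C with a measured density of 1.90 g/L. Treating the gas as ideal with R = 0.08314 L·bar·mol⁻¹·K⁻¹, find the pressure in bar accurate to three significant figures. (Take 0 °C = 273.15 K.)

P ≈ 1.74 bar

ρ = PM/(RT) ⇒ P = ρRT/M = (1.90 × 0.08314 × 485.1) / 44.01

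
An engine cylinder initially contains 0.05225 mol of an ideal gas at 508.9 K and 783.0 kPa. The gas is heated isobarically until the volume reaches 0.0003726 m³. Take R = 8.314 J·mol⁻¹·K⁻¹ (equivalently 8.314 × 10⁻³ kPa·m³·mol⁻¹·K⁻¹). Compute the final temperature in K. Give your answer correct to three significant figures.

T₂ ≈ 672 K

From PV = nRT: V₁ = nRT₁/P₁ = 0.0002823 m³.
Isobaric, so V/T is constant: P₂ = P₁; T₂ = T₁·(V₂/V₁) = 671.6 K.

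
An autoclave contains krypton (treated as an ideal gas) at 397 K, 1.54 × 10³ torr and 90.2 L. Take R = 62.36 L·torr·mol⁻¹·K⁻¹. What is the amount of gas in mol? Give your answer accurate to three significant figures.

n ≈ 5.61 mol

PV = nRT ⇒ n = PV/(RT) = (1.54e+03 × 90.2) / (62.36 × 397)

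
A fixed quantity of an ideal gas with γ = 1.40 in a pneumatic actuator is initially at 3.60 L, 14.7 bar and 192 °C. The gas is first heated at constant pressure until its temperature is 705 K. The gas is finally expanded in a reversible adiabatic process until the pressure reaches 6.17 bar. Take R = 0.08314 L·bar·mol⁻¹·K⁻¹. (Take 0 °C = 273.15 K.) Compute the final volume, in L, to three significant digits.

Convert: T₁ = 465.1 K.
P constant ⇒ V ∝ T: P₂ = P₁; V₂ = V₁·(T₂/T₁) = 5.456 L.
Reversible adiabatic, γ = 1.40: T₃ = T₂·(P₃/P₂)^((γ−1)/γ) = 550.1 K; V₃ = V₂·(P₂/P₃)^(1/γ) = 10.14 L.

V₃ ≈ 10.1 L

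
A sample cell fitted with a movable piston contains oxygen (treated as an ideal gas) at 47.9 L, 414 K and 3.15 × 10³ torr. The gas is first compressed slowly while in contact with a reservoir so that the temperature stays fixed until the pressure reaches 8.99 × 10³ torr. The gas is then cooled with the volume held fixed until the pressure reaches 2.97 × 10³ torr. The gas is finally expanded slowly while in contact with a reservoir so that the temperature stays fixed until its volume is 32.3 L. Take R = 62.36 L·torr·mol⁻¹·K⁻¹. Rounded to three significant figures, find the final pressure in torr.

P₄ ≈ 1.54e+03 torr

T constant ⇒ Boyle's law P V = const: T₂ = T₁; V₂ = V₁·(P₁/P₂) = 16.78 L.
V constant ⇒ P ∝ T: V₃ = V₂; T₃ = T₂·(P₃/P₂) = 136.8 K.
T constant ⇒ Boyle's law P V = const: T₄ = T₃; P₄ = P₃·(V₃/V₄) = 1543 torr.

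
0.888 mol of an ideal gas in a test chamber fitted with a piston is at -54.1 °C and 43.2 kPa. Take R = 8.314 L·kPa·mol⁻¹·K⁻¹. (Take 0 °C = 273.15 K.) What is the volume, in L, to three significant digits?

Convert: T = 219.05 K.
PV = nRT ⇒ V = nRT/P = (0.888 × 8.314 × 219.05) / 43.2

V ≈ 37.4 L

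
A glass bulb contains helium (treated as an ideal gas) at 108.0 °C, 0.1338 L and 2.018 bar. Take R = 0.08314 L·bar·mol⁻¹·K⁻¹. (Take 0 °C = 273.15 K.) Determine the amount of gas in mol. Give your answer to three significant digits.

n ≈ 0.00852 mol

Convert: T = 381.15 K.
PV = nRT ⇒ n = PV/(RT) = (2.018 × 0.1338) / (0.08314 × 381.15)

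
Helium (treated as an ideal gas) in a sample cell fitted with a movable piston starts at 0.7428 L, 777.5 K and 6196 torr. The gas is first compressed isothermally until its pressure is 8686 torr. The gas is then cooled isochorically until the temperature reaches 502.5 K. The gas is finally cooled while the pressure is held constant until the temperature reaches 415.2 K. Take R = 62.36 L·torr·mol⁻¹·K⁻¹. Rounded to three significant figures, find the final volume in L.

V₄ ≈ 0.438 L

Isothermal, so P V is constant: T₂ = T₁; V₂ = V₁·(P₁/P₂) = 0.5299 L.
V constant ⇒ P ∝ T: V₃ = V₂; P₃ = P₂·(T₃/T₂) = 5614 torr.
Isobaric, so V/T is constant: P₄ = P₃; V₄ = V₃·(T₄/T₃) = 0.4378 L.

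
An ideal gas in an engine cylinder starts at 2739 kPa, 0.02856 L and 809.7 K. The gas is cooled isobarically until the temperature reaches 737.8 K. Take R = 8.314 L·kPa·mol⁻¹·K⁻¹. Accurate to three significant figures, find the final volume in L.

V₂ ≈ 0.0260 L

Isobaric, so V/T is constant: P₂ = P₁; V₂ = V₁·(T₂/T₁) = 0.02602 L.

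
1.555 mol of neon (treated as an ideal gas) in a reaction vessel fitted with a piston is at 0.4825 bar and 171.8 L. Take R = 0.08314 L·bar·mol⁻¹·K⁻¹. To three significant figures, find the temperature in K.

T ≈ 641 K

PV = nRT ⇒ T = PV/(nR) = (0.4825 × 171.8) / (1.555 × 0.08314)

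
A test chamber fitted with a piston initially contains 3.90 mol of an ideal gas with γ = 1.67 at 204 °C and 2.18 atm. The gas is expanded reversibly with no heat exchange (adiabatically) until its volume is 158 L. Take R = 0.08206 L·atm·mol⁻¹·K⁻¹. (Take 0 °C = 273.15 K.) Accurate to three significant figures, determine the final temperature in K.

T₂ ≈ 277 K

Convert: T₁ = 477.1 K.
From PV = nRT: V₁ = nRT₁/P₁ = 70.05 L.
Adiabatic (γ = 1.67), T V^(γ−1) and P V^γ constant: T₂ = T₁·(V₁/V₂)^(γ−1) = 276.7 K; P₂ = P₁·(V₁/V₂)^γ = 0.5604 atm.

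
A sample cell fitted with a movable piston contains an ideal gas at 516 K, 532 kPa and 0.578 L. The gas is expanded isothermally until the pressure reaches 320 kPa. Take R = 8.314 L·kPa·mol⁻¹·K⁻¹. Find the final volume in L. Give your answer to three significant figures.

V₂ ≈ 0.961 L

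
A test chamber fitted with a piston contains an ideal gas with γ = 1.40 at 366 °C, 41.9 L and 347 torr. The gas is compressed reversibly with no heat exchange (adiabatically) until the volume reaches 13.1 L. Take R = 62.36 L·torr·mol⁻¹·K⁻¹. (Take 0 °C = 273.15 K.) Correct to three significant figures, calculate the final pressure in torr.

P₂ ≈ 1.77e+03 torr

Convert: T₁ = 639.1 K.
Reversible adiabatic, γ = 1.40: T₂ = T₁·(V₁/V₂)^(γ−1) = 1018 K; P₂ = P₁·(V₁/V₂)^γ = 1767 torr.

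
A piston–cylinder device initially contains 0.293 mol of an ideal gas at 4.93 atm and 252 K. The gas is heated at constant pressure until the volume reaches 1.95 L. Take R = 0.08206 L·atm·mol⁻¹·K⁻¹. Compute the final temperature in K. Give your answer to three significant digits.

From PV = nRT: V₁ = nRT₁/P₁ = 1.229 L.
Isobaric, so V/T is constant: P₂ = P₁; T₂ = T₁·(V₂/V₁) = 399.8 K.

T₂ ≈ 400 K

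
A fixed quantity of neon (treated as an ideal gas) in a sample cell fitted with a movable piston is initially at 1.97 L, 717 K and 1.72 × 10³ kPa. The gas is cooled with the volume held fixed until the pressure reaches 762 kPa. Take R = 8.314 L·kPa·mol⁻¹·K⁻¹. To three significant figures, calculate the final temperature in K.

T₂ ≈ 318 K

V constant ⇒ P ∝ T: V₂ = V₁; T₂ = T₁·(P₂/P₁) = 317.6 K.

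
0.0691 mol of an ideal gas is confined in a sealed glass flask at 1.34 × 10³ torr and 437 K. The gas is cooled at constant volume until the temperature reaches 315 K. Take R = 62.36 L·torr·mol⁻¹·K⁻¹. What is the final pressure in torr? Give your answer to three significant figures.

P₂ ≈ 966 torr

From PV = nRT: V₁ = nRT₁/P₁ = 1.405 L.
Isochoric, so P/T is constant: V₂ = V₁; P₂ = P₁·(T₂/T₁) = 965.9 torr.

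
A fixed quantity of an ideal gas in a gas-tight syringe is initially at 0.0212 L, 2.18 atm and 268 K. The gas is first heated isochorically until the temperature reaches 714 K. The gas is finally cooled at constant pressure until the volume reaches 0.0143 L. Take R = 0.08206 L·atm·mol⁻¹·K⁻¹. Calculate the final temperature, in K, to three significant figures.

T₃ ≈ 482 K

V constant ⇒ P ∝ T: V₂ = V₁; P₂ = P₁·(T₂/T₁) = 5.808 atm.
P constant ⇒ V ∝ T: P₃ = P₂; T₃ = T₂·(V₃/V₂) = 481.6 K.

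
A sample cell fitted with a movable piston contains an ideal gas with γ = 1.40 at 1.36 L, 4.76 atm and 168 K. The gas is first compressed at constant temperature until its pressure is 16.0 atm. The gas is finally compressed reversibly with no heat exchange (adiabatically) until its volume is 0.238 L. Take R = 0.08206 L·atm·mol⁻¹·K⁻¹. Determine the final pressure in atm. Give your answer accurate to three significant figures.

P₃ ≈ 33.6 atm

T constant ⇒ Boyle's law P V = const: T₂ = T₁; V₂ = V₁·(P₁/P₂) = 0.4046 L.
Adiabatic (γ = 1.40), T V^(γ−1) and P V^γ constant: T₃ = T₂·(V₂/V₃)^(γ−1) = 207.7 K; P₃ = P₂·(V₂/V₃)^γ = 33.63 atm.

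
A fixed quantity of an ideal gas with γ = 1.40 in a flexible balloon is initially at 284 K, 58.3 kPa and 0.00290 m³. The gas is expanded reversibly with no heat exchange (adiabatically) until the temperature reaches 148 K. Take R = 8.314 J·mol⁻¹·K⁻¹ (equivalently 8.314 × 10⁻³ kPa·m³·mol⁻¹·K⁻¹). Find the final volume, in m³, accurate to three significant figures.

V₂ ≈ 0.0148 m³

Reversible adiabatic, γ = 1.40: P₂ = P₁·(T₂/T₁)^(γ/(γ−1)) = 5.956 kPa; V₂ = V₁·(T₁/T₂)^(1/(γ−1)) = 0.01479 m³.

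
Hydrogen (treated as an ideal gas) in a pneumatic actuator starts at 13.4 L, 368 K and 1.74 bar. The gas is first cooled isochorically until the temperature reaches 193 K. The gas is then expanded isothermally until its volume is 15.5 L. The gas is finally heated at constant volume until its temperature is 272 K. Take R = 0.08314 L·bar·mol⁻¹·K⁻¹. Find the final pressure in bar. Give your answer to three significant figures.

P₄ ≈ 1.11 bar

Isochoric, so P/T is constant: V₂ = V₁; P₂ = P₁·(T₂/T₁) = 0.9126 bar.
T constant ⇒ Boyle's law P V = const: T₃ = T₂; P₃ = P₂·(V₂/V₃) = 0.7889 bar.
Isochoric, so P/T is constant: V₄ = V₃; P₄ = P₃·(T₄/T₃) = 1.112 bar.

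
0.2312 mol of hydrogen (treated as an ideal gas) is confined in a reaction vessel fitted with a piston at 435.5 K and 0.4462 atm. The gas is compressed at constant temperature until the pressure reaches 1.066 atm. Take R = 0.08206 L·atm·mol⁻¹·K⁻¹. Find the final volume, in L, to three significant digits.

V₂ ≈ 7.75 L

From PV = nRT: V₁ = nRT₁/P₁ = 18.52 L.
T constant ⇒ Boyle's law P V = const: T₂ = T₁; V₂ = V₁·(P₁/P₂) = 7.751 L.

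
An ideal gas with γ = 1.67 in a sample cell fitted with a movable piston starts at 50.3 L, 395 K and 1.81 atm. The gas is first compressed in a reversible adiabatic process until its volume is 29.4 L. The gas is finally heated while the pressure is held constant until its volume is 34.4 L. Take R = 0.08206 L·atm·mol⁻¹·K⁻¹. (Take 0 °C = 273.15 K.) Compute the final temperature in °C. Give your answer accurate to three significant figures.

T₃ ≈ 389 °C

Adiabatic (γ = 1.67), T V^(γ−1) and P V^γ constant: T₂ = T₁·(V₁/V₂)^(γ−1) = 566.1 K; P₂ = P₁·(V₁/V₂)^γ = 4.438 atm.
Isobaric, so V/T is constant: P₃ = P₂; T₃ = T₂·(V₃/V₂) = 662.3 K.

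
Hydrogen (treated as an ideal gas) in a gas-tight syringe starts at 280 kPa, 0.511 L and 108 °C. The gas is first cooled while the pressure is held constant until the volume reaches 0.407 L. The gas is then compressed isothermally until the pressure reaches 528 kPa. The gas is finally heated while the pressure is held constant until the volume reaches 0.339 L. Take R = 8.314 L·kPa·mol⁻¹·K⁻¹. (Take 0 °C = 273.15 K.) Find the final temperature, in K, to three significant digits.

T₄ ≈ 477 K

Convert: T₁ = 381.1 K.
P constant ⇒ V ∝ T: P₂ = P₁; T₂ = T₁·(V₂/V₁) = 303.6 K.
Isothermal, so P V is constant: T₃ = T₂; V₃ = V₂·(P₂/P₃) = 0.2158 L.
Isobaric, so V/T is constant: P₄ = P₃; T₄ = T₃·(V₄/V₃) = 476.8 K.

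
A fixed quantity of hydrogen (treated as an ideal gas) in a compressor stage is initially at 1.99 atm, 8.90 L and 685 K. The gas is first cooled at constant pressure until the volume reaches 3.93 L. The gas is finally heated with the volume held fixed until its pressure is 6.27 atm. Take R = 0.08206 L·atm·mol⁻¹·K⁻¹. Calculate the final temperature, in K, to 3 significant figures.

T₃ ≈ 953 K

P constant ⇒ V ∝ T: P₂ = P₁; T₂ = T₁·(V₂/V₁) = 302.5 K.
Isochoric, so P/T is constant: V₃ = V₂; T₃ = T₂·(P₃/P₂) = 953.0 K.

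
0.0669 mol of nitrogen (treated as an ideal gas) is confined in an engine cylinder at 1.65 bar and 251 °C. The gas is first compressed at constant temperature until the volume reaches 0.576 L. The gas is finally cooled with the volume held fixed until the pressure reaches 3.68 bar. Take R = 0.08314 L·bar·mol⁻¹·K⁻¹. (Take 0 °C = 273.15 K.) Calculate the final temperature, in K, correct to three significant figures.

T₃ ≈ 381 K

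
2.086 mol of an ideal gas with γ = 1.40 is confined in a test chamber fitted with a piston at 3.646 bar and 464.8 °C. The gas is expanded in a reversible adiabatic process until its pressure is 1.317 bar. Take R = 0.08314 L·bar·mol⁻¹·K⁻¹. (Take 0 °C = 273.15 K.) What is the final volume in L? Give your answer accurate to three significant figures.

Convert: T₁ = 738.0 K.
From PV = nRT: V₁ = nRT₁/P₁ = 35.10 L.
Adiabatic (γ = 1.40), T V^(γ−1) and P V^γ constant: T₂ = T₁·(P₂/P₁)^((γ−1)/γ) = 551.7 K; V₂ = V₁·(P₁/P₂)^(1/γ) = 72.65 L.

V₂ ≈ 72.6 L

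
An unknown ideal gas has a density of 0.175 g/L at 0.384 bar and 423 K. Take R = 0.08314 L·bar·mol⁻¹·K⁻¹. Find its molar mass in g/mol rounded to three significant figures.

M ≈ 16.0 g/mol

ρ = PM/(RT) ⇒ M = ρRT/P = (0.175 × 0.08314 × 423.0) / 0.384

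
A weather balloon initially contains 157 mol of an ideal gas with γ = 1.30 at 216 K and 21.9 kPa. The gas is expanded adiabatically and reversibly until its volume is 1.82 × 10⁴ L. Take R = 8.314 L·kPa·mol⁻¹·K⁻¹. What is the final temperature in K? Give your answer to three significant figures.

From PV = nRT: V₁ = nRT₁/P₁ = 1.287e+04 L.
Adiabatic (γ = 1.30), T V^(γ−1) and P V^γ constant: T₂ = T₁·(V₁/V₂)^(γ−1) = 194.7 K; P₂ = P₁·(V₁/V₂)^γ = 13.96 kPa.

T₂ ≈ 195 K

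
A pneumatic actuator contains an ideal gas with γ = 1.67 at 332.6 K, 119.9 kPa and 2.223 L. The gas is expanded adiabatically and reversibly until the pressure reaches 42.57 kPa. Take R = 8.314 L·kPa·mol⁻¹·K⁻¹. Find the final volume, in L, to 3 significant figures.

V₂ ≈ 4.13 L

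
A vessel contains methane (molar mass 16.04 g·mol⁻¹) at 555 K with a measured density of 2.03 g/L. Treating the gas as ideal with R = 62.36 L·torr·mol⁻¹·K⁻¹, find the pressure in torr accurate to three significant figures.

ρ = PM/(RT) ⇒ P = ρRT/M = (2.03 × 62.36 × 555.0) / 16.04

P ≈ 4.38e+03 torr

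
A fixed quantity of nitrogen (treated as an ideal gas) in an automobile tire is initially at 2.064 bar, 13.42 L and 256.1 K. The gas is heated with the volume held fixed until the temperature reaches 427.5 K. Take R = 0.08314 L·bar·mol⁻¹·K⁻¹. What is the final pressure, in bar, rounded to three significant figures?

V constant ⇒ P ∝ T: V₂ = V₁; P₂ = P₁·(T₂/T₁) = 3.445 bar.

P₂ ≈ 3.45 bar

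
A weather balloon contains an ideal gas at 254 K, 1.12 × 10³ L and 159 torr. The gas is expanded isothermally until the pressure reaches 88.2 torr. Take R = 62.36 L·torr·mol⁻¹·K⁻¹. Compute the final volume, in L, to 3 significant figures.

T constant ⇒ Boyle's law P V = const: T₂ = T₁; V₂ = V₁·(P₁/P₂) = 2019 L.

V₂ ≈ 2.02e+03 L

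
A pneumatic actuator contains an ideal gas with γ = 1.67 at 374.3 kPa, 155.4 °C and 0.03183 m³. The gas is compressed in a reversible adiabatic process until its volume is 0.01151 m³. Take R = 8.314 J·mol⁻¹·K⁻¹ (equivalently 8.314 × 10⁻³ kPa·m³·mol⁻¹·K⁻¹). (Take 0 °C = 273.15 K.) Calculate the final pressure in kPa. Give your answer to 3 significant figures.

P₂ ≈ 2.05e+03 kPa

Convert: T₁ = 428.5 K.
Reversible adiabatic, γ = 1.67: T₂ = T₁·(V₁/V₂)^(γ−1) = 847.2 K; P₂ = P₁·(V₁/V₂)^γ = 2046 kPa.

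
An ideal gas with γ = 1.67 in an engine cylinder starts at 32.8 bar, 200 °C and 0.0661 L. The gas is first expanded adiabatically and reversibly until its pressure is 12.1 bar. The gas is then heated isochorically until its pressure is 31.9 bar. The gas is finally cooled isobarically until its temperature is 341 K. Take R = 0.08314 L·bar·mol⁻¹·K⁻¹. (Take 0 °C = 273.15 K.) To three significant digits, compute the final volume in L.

V₄ ≈ 0.0490 L

Convert: T₁ = 473.1 K.
Reversible adiabatic, γ = 1.67: T₂ = T₁·(P₂/P₁)^((γ−1)/γ) = 317.1 K; V₂ = V₁·(P₁/P₂)^(1/γ) = 0.1201 L.
Isochoric, so P/T is constant: V₃ = V₂; T₃ = T₂·(P₃/P₂) = 836.1 K.
Isobaric, so V/T is constant: P₄ = P₃; V₄ = V₃·(T₄/T₃) = 0.04898 L.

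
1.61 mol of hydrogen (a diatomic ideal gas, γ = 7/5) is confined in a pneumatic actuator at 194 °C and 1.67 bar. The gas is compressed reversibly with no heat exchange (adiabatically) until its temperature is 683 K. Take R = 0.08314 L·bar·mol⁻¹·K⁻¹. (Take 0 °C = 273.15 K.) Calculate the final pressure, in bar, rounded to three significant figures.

Convert: T₁ = 467.1 K.
From PV = nRT: V₁ = nRT₁/P₁ = 37.44 L.
Adiabatic (γ = 7/5), T V^(γ−1) and P V^γ constant: P₂ = P₁·(T₂/T₁)^(γ/(γ−1)) = 6.311 bar; V₂ = V₁·(T₁/T₂)^(1/(γ−1)) = 14.49 L.

P₂ ≈ 6.31 bar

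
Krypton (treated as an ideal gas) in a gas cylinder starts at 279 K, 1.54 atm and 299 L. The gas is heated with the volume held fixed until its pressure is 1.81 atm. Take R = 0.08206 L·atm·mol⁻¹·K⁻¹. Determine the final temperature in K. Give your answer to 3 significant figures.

T₂ ≈ 328 K

V constant ⇒ P ∝ T: V₂ = V₁; T₂ = T₁·(P₂/P₁) = 327.9 K.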